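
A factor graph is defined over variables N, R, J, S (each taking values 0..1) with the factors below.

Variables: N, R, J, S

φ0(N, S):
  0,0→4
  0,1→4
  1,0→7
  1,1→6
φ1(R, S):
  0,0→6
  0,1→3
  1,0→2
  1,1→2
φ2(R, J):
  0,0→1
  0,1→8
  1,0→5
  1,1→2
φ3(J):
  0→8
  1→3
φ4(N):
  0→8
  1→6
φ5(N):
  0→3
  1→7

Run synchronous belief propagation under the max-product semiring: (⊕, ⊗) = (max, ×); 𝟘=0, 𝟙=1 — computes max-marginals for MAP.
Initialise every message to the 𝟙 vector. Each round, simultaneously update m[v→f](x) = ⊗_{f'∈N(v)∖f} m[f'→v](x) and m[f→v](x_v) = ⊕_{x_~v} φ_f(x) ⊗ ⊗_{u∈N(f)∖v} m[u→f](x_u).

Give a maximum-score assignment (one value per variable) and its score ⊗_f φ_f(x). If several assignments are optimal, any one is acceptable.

assignment: (N=1, R=0, J=1, S=0); score = 42336

init: all messages = 𝟙 over 2 values
r1 m[φ0→N] = [4, 7]
r1 m[φ0→S] = [7, 6]
r1 m[φ1→R] = [6, 2]
r1 m[φ1→S] = [6, 3]
r1 m[φ2→R] = [8, 5]
r1 m[φ2→J] = [5, 8]
r1 m[φ3→J] = [8, 3]
r1 m[φ4→N] = [8, 6]
r1 m[φ5→N] = [3, 7]
r1 m[N→φ0] = [1, 1]
r1 m[N→φ4] = [1, 1]
r1 m[N→φ5] = [1, 1]
r1 m[R→φ1] = [1, 1]
r1 m[R→φ2] = [1, 1]
r1 m[J→φ2] = [1, 1]
r1 m[J→φ3] = [1, 1]
r1 m[S→φ0] = [1, 1]
r1 m[S→φ1] = [1, 1]
r2 m[φ0→N] = [4, 7]
r2 m[φ0→S] = [7, 6]
r2 m[φ1→R] = [6, 2]
r2 m[φ1→S] = [6, 3]
r2 m[φ2→R] = [8, 5]
r2 m[φ2→J] = [5, 8]
r2 m[φ3→J] = [8, 3]
r2 m[φ4→N] = [8, 6]
r2 m[φ5→N] = [3, 7]
r2 m[N→φ0] = [24, 42]
r2 m[N→φ4] = [12, 49]
r2 m[N→φ5] = [32, 42]
r2 m[R→φ1] = [8, 5]
r2 m[R→φ2] = [6, 2]
r2 m[J→φ2] = [8, 3]
r2 m[J→φ3] = [5, 8]
r2 m[S→φ0] = [6, 3]
r2 m[S→φ1] = [7, 6]
r3 m[φ0→N] = [24, 42]
r3 m[φ0→S] = [294, 252]
r3 m[φ1→R] = [42, 14]
r3 m[φ1→S] = [48, 24]
r3 m[φ2→R] = [24, 40]
r3 m[φ2→J] = [10, 48]
r3 m[φ3→J] = [8, 3]
r3 m[φ4→N] = [8, 6]
r3 m[φ5→N] = [3, 7]
r3 m[N→φ0] = [24, 42]
r3 m[N→φ4] = [12, 49]
r3 m[N→φ5] = [32, 42]
r3 m[R→φ1] = [8, 5]
r3 m[R→φ2] = [6, 2]
r3 m[J→φ2] = [8, 3]
r3 m[J→φ3] = [5, 8]
r3 m[S→φ0] = [6, 3]
r3 m[S→φ1] = [7, 6]
r4 m[φ0→N] = [24, 42]
r4 m[φ0→S] = [294, 252]
r4 m[φ1→R] = [42, 14]
r4 m[φ1→S] = [48, 24]
r4 m[φ2→R] = [24, 40]
r4 m[φ2→J] = [10, 48]
r4 m[φ3→J] = [8, 3]
r4 m[φ4→N] = [8, 6]
r4 m[φ5→N] = [3, 7]
r4 m[N→φ0] = [24, 42]
r4 m[N→φ4] = [72, 294]
r4 m[N→φ5] = [192, 252]
r4 m[R→φ1] = [24, 40]
r4 m[R→φ2] = [42, 14]
r4 m[J→φ2] = [8, 3]
r4 m[J→φ3] = [10, 48]
r4 m[S→φ0] = [48, 24]
r4 m[S→φ1] = [294, 252]
r5 m[φ0→N] = [192, 336]
r5 m[φ0→S] = [294, 252]
r5 m[φ1→R] = [1764, 588]
r5 m[φ1→S] = [144, 80]
r5 m[φ2→R] = [24, 40]
r5 m[φ2→J] = [70, 336]
r5 m[φ3→J] = [8, 3]
r5 m[φ4→N] = [8, 6]
r5 m[φ5→N] = [3, 7]
r5 m[N→φ0] = [24, 42]
r5 m[N→φ4] = [72, 294]
r5 m[N→φ5] = [192, 252]
r5 m[R→φ1] = [24, 40]
r5 m[R→φ2] = [42, 14]
r5 m[J→φ2] = [8, 3]
r5 m[J→φ3] = [10, 48]
r5 m[S→φ0] = [48, 24]
r5 m[S→φ1] = [294, 252]
r6 m[φ0→N] = [192, 336]
r6 m[φ0→S] = [294, 252]
r6 m[φ1→R] = [1764, 588]
r6 m[φ1→S] = [144, 80]
r6 m[φ2→R] = [24, 40]
r6 m[φ2→J] = [70, 336]
r6 m[φ3→J] = [8, 3]
r6 m[φ4→N] = [8, 6]
r6 m[φ5→N] = [3, 7]
r6 m[N→φ0] = [24, 42]
r6 m[N→φ4] = [576, 2352]
r6 m[N→φ5] = [1536, 2016]
r6 m[R→φ1] = [24, 40]
r6 m[R→φ2] = [1764, 588]
r6 m[J→φ2] = [8, 3]
r6 m[J→φ3] = [70, 336]
r6 m[S→φ0] = [144, 80]
r6 m[S→φ1] = [294, 252]
r7 m[φ0→N] = [576, 1008]
r7 m[φ0→S] = [294, 252]
r7 m[φ1→R] = [1764, 588]
r7 m[φ1→S] = [144, 80]
r7 m[φ2→R] = [24, 40]
r7 m[φ2→J] = [2940, 14112]
r7 m[φ3→J] = [8, 3]
r7 m[φ4→N] = [8, 6]
r7 m[φ5→N] = [3, 7]
r7 m[N→φ0] = [24, 42]
r7 m[N→φ4] = [576, 2352]
r7 m[N→φ5] = [1536, 2016]
r7 m[R→φ1] = [24, 40]
r7 m[R→φ2] = [1764, 588]
r7 m[J→φ2] = [8, 3]
r7 m[J→φ3] = [70, 336]
r7 m[S→φ0] = [144, 80]
r7 m[S→φ1] = [294, 252]
r8 m[φ0→N] = [576, 1008]
r8 m[φ0→S] = [294, 252]
r8 m[φ1→R] = [1764, 588]
r8 m[φ1→S] = [144, 80]
r8 m[φ2→R] = [24, 40]
r8 m[φ2→J] = [2940, 14112]
r8 m[φ3→J] = [8, 3]
r8 m[φ4→N] = [8, 6]
r8 m[φ5→N] = [3, 7]
r8 m[N→φ0] = [24, 42]
r8 m[N→φ4] = [1728, 7056]
r8 m[N→φ5] = [4608, 6048]
r8 m[R→φ1] = [24, 40]
r8 m[R→φ2] = [1764, 588]
r8 m[J→φ2] = [8, 3]
r8 m[J→φ3] = [2940, 14112]
r8 m[S→φ0] = [144, 80]
r8 m[S→φ1] = [294, 252]
r9 m[φ0→N] = [576, 1008]
r9 m[φ0→S] = [294, 252]
r9 m[φ1→R] = [1764, 588]
r9 m[φ1→S] = [144, 80]
r9 m[φ2→R] = [24, 40]
r9 m[φ2→J] = [2940, 14112]
r9 m[φ3→J] = [8, 3]
r9 m[φ4→N] = [8, 6]
r9 m[φ5→N] = [3, 7]
r9 m[N→φ0] = [24, 42]
r9 m[N→φ4] = [1728, 7056]
r9 m[N→φ5] = [4608, 6048]
r9 m[R→φ1] = [24, 40]
r9 m[R→φ2] = [1764, 588]
r9 m[J→φ2] = [8, 3]
r9 m[J→φ3] = [2940, 14112]
r9 m[S→φ0] = [144, 80]
r9 m[S→φ1] = [294, 252]
fixed point reached at round 9
traceback from N: (N=1, R=0, J=1, S=0), score=42336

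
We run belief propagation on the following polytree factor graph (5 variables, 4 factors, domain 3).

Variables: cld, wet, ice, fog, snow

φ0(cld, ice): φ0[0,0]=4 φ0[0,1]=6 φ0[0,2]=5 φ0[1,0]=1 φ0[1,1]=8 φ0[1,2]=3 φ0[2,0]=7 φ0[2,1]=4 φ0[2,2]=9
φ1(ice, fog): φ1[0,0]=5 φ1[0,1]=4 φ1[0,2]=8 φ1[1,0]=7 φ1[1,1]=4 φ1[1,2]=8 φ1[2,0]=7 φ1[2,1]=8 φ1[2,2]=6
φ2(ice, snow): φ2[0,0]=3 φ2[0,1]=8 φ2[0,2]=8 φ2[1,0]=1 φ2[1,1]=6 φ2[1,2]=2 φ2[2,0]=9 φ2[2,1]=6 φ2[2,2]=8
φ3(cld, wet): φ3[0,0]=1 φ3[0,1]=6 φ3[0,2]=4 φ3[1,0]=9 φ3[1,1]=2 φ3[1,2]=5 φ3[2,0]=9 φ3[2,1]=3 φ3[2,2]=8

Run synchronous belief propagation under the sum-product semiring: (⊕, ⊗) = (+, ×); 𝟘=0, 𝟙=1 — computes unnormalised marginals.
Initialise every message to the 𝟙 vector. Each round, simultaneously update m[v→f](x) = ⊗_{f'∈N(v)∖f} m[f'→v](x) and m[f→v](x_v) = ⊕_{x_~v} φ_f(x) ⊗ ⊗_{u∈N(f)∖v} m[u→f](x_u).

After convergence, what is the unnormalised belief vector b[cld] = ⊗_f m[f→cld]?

init: all messages = 𝟙 over 3 values
r1 m[φ0→cld] = [15, 12, 20]
r1 m[φ0→ice] = [12, 18, 17]
r1 m[φ1→ice] = [17, 19, 21]
r1 m[φ1→fog] = [19, 16, 22]
r1 m[φ2→ice] = [19, 9, 23]
r1 m[φ2→snow] = [13, 20, 18]
r1 m[φ3→cld] = [11, 16, 20]
r1 m[φ3→wet] = [19, 11, 17]
r1 m[cld→φ0] = [1, 1, 1]
r1 m[cld→φ3] = [1, 1, 1]
r1 m[wet→φ3] = [1, 1, 1]
r1 m[ice→φ0] = [1, 1, 1]
r1 m[ice→φ1] = [1, 1, 1]
r1 m[ice→φ2] = [1, 1, 1]
r1 m[fog→φ1] = [1, 1, 1]
r1 m[snow→φ2] = [1, 1, 1]
r2 m[φ0→cld] = [15, 12, 20]
r2 m[φ0→ice] = [12, 18, 17]
r2 m[φ1→ice] = [17, 19, 21]
r2 m[φ1→fog] = [19, 16, 22]
r2 m[φ2→ice] = [19, 9, 23]
r2 m[φ2→snow] = [13, 20, 18]
r2 m[φ3→cld] = [11, 16, 20]
r2 m[φ3→wet] = [19, 11, 17]
r2 m[cld→φ0] = [11, 16, 20]
r2 m[cld→φ3] = [15, 12, 20]
r2 m[wet→φ3] = [1, 1, 1]
r2 m[ice→φ0] = [323, 171, 483]
r2 m[ice→φ1] = [228, 162, 391]
r2 m[ice→φ2] = [204, 342, 357]
r2 m[fog→φ1] = [1, 1, 1]
r2 m[snow→φ2] = [1, 1, 1]
r3 m[φ0→cld] = [4733, 3140, 7292]
r3 m[φ0→ice] = [200, 274, 283]
r3 m[φ1→ice] = [17, 19, 21]
r3 m[φ1→fog] = [5011, 4688, 5466]
r3 m[φ2→ice] = [19, 9, 23]
r3 m[φ2→snow] = [4167, 5826, 5172]
r3 m[φ3→cld] = [11, 16, 20]
r3 m[φ3→wet] = [303, 174, 280]
r3 m[cld→φ0] = [11, 16, 20]
r3 m[cld→φ3] = [15, 12, 20]
r3 m[wet→φ3] = [1, 1, 1]
r3 m[ice→φ0] = [323, 171, 483]
r3 m[ice→φ1] = [228, 162, 391]
r3 m[ice→φ2] = [204, 342, 357]
r3 m[fog→φ1] = [1, 1, 1]
r3 m[snow→φ2] = [1, 1, 1]
r4 m[φ0→cld] = [4733, 3140, 7292]
r4 m[φ0→ice] = [200, 274, 283]
r4 m[φ1→ice] = [17, 19, 21]
r4 m[φ1→fog] = [5011, 4688, 5466]
r4 m[φ2→ice] = [19, 9, 23]
r4 m[φ2→snow] = [4167, 5826, 5172]
r4 m[φ3→cld] = [11, 16, 20]
r4 m[φ3→wet] = [303, 174, 280]
r4 m[cld→φ0] = [11, 16, 20]
r4 m[cld→φ3] = [4733, 3140, 7292]
r4 m[wet→φ3] = [1, 1, 1]
r4 m[ice→φ0] = [323, 171, 483]
r4 m[ice→φ1] = [3800, 2466, 6509]
r4 m[ice→φ2] = [3400, 5206, 5943]
r4 m[fog→φ1] = [1, 1, 1]
r4 m[snow→φ2] = [1, 1, 1]
r5 m[φ0→cld] = [4733, 3140, 7292]
r5 m[φ0→ice] = [200, 274, 283]
r5 m[φ1→ice] = [17, 19, 21]
r5 m[φ1→fog] = [81825, 77136, 89182]
r5 m[φ2→ice] = [19, 9, 23]
r5 m[φ2→snow] = [68893, 94094, 85156]
r5 m[φ3→cld] = [11, 16, 20]
r5 m[φ3→wet] = [98621, 56554, 92968]
r5 m[cld→φ0] = [11, 16, 20]
r5 m[cld→φ3] = [4733, 3140, 7292]
r5 m[wet→φ3] = [1, 1, 1]
r5 m[ice→φ0] = [323, 171, 483]
r5 m[ice→φ1] = [3800, 2466, 6509]
r5 m[ice→φ2] = [3400, 5206, 5943]
r5 m[fog→φ1] = [1, 1, 1]
r5 m[snow→φ2] = [1, 1, 1]
r6 m[φ0→cld] = [4733, 3140, 7292]
r6 m[φ0→ice] = [200, 274, 283]
r6 m[φ1→ice] = [17, 19, 21]
r6 m[φ1→fog] = [81825, 77136, 89182]
r6 m[φ2→ice] = [19, 9, 23]
r6 m[φ2→snow] = [68893, 94094, 85156]
r6 m[φ3→cld] = [11, 16, 20]
r6 m[φ3→wet] = [98621, 56554, 92968]
r6 m[cld→φ0] = [11, 16, 20]
r6 m[cld→φ3] = [4733, 3140, 7292]
r6 m[wet→φ3] = [1, 1, 1]
r6 m[ice→φ0] = [323, 171, 483]
r6 m[ice→φ1] = [3800, 2466, 6509]
r6 m[ice→φ2] = [3400, 5206, 5943]
r6 m[fog→φ1] = [1, 1, 1]
r6 m[snow→φ2] = [1, 1, 1]
fixed point reached at round 6
b[cld] = ⊗ incoming = [52063, 50240, 145840]

b[cld] = [52063, 50240, 145840]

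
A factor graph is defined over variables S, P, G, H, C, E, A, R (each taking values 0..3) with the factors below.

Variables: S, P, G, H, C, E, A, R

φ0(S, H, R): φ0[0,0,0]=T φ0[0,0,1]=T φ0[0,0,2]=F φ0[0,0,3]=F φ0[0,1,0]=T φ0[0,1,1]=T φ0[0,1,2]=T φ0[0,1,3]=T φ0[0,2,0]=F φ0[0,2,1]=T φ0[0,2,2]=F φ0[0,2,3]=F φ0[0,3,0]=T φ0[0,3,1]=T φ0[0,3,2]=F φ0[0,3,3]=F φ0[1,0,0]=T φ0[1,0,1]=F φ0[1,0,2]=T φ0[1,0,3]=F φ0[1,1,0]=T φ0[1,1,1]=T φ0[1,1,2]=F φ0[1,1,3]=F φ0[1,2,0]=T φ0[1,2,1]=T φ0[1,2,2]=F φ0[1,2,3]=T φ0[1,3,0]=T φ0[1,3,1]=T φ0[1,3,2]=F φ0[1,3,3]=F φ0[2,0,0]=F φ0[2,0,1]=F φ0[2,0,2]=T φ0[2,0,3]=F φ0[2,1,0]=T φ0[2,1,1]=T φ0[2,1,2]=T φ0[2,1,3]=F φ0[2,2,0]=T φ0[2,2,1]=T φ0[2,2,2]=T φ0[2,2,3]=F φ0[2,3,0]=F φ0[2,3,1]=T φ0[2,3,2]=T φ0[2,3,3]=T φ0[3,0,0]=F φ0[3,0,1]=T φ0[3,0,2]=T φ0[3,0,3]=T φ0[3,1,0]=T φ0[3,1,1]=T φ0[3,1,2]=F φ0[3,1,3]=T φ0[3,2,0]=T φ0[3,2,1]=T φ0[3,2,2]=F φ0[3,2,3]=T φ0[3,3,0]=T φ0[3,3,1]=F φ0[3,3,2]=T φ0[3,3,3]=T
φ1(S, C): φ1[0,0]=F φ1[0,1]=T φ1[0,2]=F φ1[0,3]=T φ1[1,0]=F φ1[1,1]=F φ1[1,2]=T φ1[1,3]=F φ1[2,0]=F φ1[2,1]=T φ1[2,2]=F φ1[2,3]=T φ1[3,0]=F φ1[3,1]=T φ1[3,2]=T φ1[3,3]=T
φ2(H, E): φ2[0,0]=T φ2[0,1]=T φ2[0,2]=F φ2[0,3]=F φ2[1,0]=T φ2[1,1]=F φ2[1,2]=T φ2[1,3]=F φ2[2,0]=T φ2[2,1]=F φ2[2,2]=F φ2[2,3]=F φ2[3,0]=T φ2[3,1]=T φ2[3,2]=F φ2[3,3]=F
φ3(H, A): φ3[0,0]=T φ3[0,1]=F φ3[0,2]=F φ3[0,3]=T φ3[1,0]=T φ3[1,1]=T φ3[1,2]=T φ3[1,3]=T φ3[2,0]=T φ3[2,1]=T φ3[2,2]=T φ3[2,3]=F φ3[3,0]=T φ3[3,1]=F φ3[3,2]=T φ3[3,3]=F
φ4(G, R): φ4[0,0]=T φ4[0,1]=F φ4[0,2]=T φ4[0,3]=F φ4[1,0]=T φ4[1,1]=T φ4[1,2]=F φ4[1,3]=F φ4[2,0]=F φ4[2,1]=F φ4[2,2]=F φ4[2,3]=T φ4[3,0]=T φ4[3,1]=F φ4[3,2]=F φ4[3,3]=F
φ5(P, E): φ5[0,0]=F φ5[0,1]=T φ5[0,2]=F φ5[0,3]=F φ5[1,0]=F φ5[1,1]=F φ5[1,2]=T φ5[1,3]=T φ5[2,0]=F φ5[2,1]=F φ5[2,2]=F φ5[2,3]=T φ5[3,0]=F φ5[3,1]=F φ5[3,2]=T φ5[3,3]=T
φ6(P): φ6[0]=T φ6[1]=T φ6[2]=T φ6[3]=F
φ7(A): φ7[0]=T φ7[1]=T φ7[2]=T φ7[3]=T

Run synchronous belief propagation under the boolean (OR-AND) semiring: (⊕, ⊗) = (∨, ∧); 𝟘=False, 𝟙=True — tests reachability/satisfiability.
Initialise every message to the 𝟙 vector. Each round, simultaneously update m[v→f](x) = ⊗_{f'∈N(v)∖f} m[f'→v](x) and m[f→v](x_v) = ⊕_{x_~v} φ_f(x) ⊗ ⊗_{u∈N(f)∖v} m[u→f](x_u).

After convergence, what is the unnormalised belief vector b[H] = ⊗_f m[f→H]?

init: all messages = 𝟙 over 4 values
r1 m[φ0→S] = [T, T, T, T]
r1 m[φ0→H] = [T, T, T, T]
r1 m[φ0→R] = [T, T, T, T]
r1 m[φ1→S] = [T, T, T, T]
r1 m[φ1→C] = [F, T, T, T]
r1 m[φ2→H] = [T, T, T, T]
r1 m[φ2→E] = [T, T, T, F]
r1 m[φ3→H] = [T, T, T, T]
r1 m[φ3→A] = [T, T, T, T]
r1 m[φ4→G] = [T, T, T, T]
r1 m[φ4→R] = [T, T, T, T]
r1 m[φ5→P] = [T, T, T, T]
r1 m[φ5→E] = [F, T, T, T]
r1 m[φ6→P] = [T, T, T, F]
r1 m[φ7→A] = [T, T, T, T]
r1 m[S→φ0] = [T, T, T, T]
r1 m[S→φ1] = [T, T, T, T]
r1 m[P→φ5] = [T, T, T, T]
r1 m[P→φ6] = [T, T, T, T]
r1 m[G→φ4] = [T, T, T, T]
r1 m[H→φ0] = [T, T, T, T]
r1 m[H→φ2] = [T, T, T, T]
r1 m[H→φ3] = [T, T, T, T]
r1 m[C→φ1] = [T, T, T, T]
r1 m[E→φ2] = [T, T, T, T]
r1 m[E→φ5] = [T, T, T, T]
r1 m[A→φ3] = [T, T, T, T]
r1 m[A→φ7] = [T, T, T, T]
r1 m[R→φ0] = [T, T, T, T]
r1 m[R→φ4] = [T, T, T, T]
r2 m[φ0→S] = [T, T, T, T]
r2 m[φ0→H] = [T, T, T, T]
r2 m[φ0→R] = [T, T, T, T]
r2 m[φ1→S] = [T, T, T, T]
r2 m[φ1→C] = [F, T, T, T]
r2 m[φ2→H] = [T, T, T, T]
r2 m[φ2→E] = [T, T, T, F]
r2 m[φ3→H] = [T, T, T, T]
r2 m[φ3→A] = [T, T, T, T]
r2 m[φ4→G] = [T, T, T, T]
r2 m[φ4→R] = [T, T, T, T]
r2 m[φ5→P] = [T, T, T, T]
r2 m[φ5→E] = [F, T, T, T]
r2 m[φ6→P] = [T, T, T, F]
r2 m[φ7→A] = [T, T, T, T]
r2 m[S→φ0] = [T, T, T, T]
r2 m[S→φ1] = [T, T, T, T]
r2 m[P→φ5] = [T, T, T, F]
r2 m[P→φ6] = [T, T, T, T]
r2 m[G→φ4] = [T, T, T, T]
r2 m[H→φ0] = [T, T, T, T]
r2 m[H→φ2] = [T, T, T, T]
r2 m[H→φ3] = [T, T, T, T]
r2 m[C→φ1] = [T, T, T, T]
r2 m[E→φ2] = [F, T, T, T]
r2 m[E→φ5] = [T, T, T, F]
r2 m[A→φ3] = [T, T, T, T]
r2 m[A→φ7] = [T, T, T, T]
r2 m[R→φ0] = [T, T, T, T]
r2 m[R→φ4] = [T, T, T, T]
r3 m[φ0→S] = [T, T, T, T]
r3 m[φ0→H] = [T, T, T, T]
r3 m[φ0→R] = [T, T, T, T]
r3 m[φ1→S] = [T, T, T, T]
r3 m[φ1→C] = [F, T, T, T]
r3 m[φ2→H] = [T, T, F, T]
r3 m[φ2→E] = [T, T, T, F]
r3 m[φ3→H] = [T, T, T, T]
r3 m[φ3→A] = [T, T, T, T]
r3 m[φ4→G] = [T, T, T, T]
r3 m[φ4→R] = [T, T, T, T]
r3 m[φ5→P] = [T, T, F, T]
r3 m[φ5→E] = [F, T, T, T]
r3 m[φ6→P] = [T, T, T, F]
r3 m[φ7→A] = [T, T, T, T]
r3 m[S→φ0] = [T, T, T, T]
r3 m[S→φ1] = [T, T, T, T]
r3 m[P→φ5] = [T, T, T, F]
r3 m[P→φ6] = [T, T, T, T]
r3 m[G→φ4] = [T, T, T, T]
r3 m[H→φ0] = [T, T, T, T]
r3 m[H→φ2] = [T, T, T, T]
r3 m[H→φ3] = [T, T, T, T]
r3 m[C→φ1] = [T, T, T, T]
r3 m[E→φ2] = [F, T, T, T]
r3 m[E→φ5] = [T, T, T, F]
r3 m[A→φ3] = [T, T, T, T]
r3 m[A→φ7] = [T, T, T, T]
r3 m[R→φ0] = [T, T, T, T]
r3 m[R→φ4] = [T, T, T, T]
r4 m[φ0→S] = [T, T, T, T]
r4 m[φ0→H] = [T, T, T, T]
r4 m[φ0→R] = [T, T, T, T]
r4 m[φ1→S] = [T, T, T, T]
r4 m[φ1→C] = [F, T, T, T]
r4 m[φ2→H] = [T, T, F, T]
r4 m[φ2→E] = [T, T, T, F]
r4 m[φ3→H] = [T, T, T, T]
r4 m[φ3→A] = [T, T, T, T]
r4 m[φ4→G] = [T, T, T, T]
r4 m[φ4→R] = [T, T, T, T]
r4 m[φ5→P] = [T, T, F, T]
r4 m[φ5→E] = [F, T, T, T]
r4 m[φ6→P] = [T, T, T, F]
r4 m[φ7→A] = [T, T, T, T]
r4 m[S→φ0] = [T, T, T, T]
r4 m[S→φ1] = [T, T, T, T]
r4 m[P→φ5] = [T, T, T, F]
r4 m[P→φ6] = [T, T, F, T]
r4 m[G→φ4] = [T, T, T, T]
r4 m[H→φ0] = [T, T, F, T]
r4 m[H→φ2] = [T, T, T, T]
r4 m[H→φ3] = [T, T, F, T]
r4 m[C→φ1] = [T, T, T, T]
r4 m[E→φ2] = [F, T, T, T]
r4 m[E→φ5] = [T, T, T, F]
r4 m[A→φ3] = [T, T, T, T]
r4 m[A→φ7] = [T, T, T, T]
r4 m[R→φ0] = [T, T, T, T]
r4 m[R→φ4] = [T, T, T, T]
r5 m[φ0→S] = [T, T, T, T]
r5 m[φ0→H] = [T, T, T, T]
r5 m[φ0→R] = [T, T, T, T]
r5 m[φ1→S] = [T, T, T, T]
r5 m[φ1→C] = [F, T, T, T]
r5 m[φ2→H] = [T, T, F, T]
r5 m[φ2→E] = [T, T, T, F]
r5 m[φ3→H] = [T, T, T, T]
r5 m[φ3→A] = [T, T, T, T]
r5 m[φ4→G] = [T, T, T, T]
r5 m[φ4→R] = [T, T, T, T]
r5 m[φ5→P] = [T, T, F, T]
r5 m[φ5→E] = [F, T, T, T]
r5 m[φ6→P] = [T, T, T, F]
r5 m[φ7→A] = [T, T, T, T]
r5 m[S→φ0] = [T, T, T, T]
r5 m[S→φ1] = [T, T, T, T]
r5 m[P→φ5] = [T, T, T, F]
r5 m[P→φ6] = [T, T, F, T]
r5 m[G→φ4] = [T, T, T, T]
r5 m[H→φ0] = [T, T, F, T]
r5 m[H→φ2] = [T, T, T, T]
r5 m[H→φ3] = [T, T, F, T]
r5 m[C→φ1] = [T, T, T, T]
r5 m[E→φ2] = [F, T, T, T]
r5 m[E→φ5] = [T, T, T, F]
r5 m[A→φ3] = [T, T, T, T]
r5 m[A→φ7] = [T, T, T, T]
r5 m[R→φ0] = [T, T, T, T]
r5 m[R→φ4] = [T, T, T, T]
fixed point reached at round 5
b[H] = ⊗ incoming = [T, T, F, T]

b[H] = [T, T, F, T]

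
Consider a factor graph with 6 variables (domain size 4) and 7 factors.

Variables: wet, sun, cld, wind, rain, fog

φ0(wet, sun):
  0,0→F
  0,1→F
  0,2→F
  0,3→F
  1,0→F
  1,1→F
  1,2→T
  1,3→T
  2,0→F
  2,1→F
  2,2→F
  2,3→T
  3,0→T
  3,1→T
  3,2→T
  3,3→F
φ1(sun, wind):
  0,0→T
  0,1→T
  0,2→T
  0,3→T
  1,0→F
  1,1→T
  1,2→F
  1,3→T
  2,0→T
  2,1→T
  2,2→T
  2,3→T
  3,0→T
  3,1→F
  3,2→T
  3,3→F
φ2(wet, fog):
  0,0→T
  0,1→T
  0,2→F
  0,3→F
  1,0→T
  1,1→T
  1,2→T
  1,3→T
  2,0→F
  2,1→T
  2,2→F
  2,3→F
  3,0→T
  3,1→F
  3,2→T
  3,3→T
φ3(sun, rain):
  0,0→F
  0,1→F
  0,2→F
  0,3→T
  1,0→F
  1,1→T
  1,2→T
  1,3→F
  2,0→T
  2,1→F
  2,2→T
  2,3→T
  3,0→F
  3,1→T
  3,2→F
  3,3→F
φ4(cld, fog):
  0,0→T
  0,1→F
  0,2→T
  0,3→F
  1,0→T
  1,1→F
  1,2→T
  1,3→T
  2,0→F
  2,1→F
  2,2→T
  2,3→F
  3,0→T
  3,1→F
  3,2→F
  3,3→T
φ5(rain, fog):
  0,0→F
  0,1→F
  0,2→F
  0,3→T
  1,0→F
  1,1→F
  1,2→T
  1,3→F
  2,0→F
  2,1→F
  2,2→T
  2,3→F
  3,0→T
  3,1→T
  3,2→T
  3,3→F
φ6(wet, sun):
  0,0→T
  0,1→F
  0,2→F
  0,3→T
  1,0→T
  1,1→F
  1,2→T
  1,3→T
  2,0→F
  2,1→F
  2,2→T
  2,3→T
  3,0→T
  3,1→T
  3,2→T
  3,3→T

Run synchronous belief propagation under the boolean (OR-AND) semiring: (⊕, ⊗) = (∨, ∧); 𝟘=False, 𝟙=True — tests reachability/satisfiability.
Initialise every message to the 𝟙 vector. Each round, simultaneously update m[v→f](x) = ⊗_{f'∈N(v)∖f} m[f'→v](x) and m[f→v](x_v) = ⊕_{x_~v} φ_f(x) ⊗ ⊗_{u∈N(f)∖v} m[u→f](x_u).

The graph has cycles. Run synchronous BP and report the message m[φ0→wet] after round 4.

init: all messages = 𝟙 over 4 values
r1 m[φ0→wet] = [F, T, T, T]
r1 m[φ0→sun] = [T, T, T, T]
r1 m[φ1→sun] = [T, T, T, T]
r1 m[φ1→wind] = [T, T, T, T]
r1 m[φ2→wet] = [T, T, T, T]
r1 m[φ2→fog] = [T, T, T, T]
r1 m[φ3→sun] = [T, T, T, T]
r1 m[φ3→rain] = [T, T, T, T]
r1 m[φ4→cld] = [T, T, T, T]
r1 m[φ4→fog] = [T, F, T, T]
r1 m[φ5→rain] = [T, T, T, T]
r1 m[φ5→fog] = [T, T, T, T]
r1 m[φ6→wet] = [T, T, T, T]
r1 m[φ6→sun] = [T, T, T, T]
r1 m[wet→φ0] = [T, T, T, T]
r1 m[wet→φ2] = [T, T, T, T]
r1 m[wet→φ6] = [T, T, T, T]
r1 m[sun→φ0] = [T, T, T, T]
r1 m[sun→φ1] = [T, T, T, T]
r1 m[sun→φ3] = [T, T, T, T]
r1 m[sun→φ6] = [T, T, T, T]
r1 m[cld→φ4] = [T, T, T, T]
r1 m[wind→φ1] = [T, T, T, T]
r1 m[rain→φ3] = [T, T, T, T]
r1 m[rain→φ5] = [T, T, T, T]
r1 m[fog→φ2] = [T, T, T, T]
r1 m[fog→φ4] = [T, T, T, T]
r1 m[fog→φ5] = [T, T, T, T]
r2 m[φ0→wet] = [F, T, T, T]
r2 m[φ0→sun] = [T, T, T, T]
r2 m[φ1→sun] = [T, T, T, T]
r2 m[φ1→wind] = [T, T, T, T]
r2 m[φ2→wet] = [T, T, T, T]
r2 m[φ2→fog] = [T, T, T, T]
r2 m[φ3→sun] = [T, T, T, T]
r2 m[φ3→rain] = [T, T, T, T]
r2 m[φ4→cld] = [T, T, T, T]
r2 m[φ4→fog] = [T, F, T, T]
r2 m[φ5→rain] = [T, T, T, T]
r2 m[φ5→fog] = [T, T, T, T]
r2 m[φ6→wet] = [T, T, T, T]
r2 m[φ6→sun] = [T, T, T, T]
r2 m[wet→φ0] = [T, T, T, T]
r2 m[wet→φ2] = [F, T, T, T]
r2 m[wet→φ6] = [F, T, T, T]
r2 m[sun→φ0] = [T, T, T, T]
r2 m[sun→φ1] = [T, T, T, T]
r2 m[sun→φ3] = [T, T, T, T]
r2 m[sun→φ6] = [T, T, T, T]
r2 m[cld→φ4] = [T, T, T, T]
r2 m[wind→φ1] = [T, T, T, T]
r2 m[rain→φ3] = [T, T, T, T]
r2 m[rain→φ5] = [T, T, T, T]
r2 m[fog→φ2] = [T, F, T, T]
r2 m[fog→φ4] = [T, T, T, T]
r2 m[fog→φ5] = [T, F, T, T]
r3 m[φ0→wet] = [F, T, T, T]
r3 m[φ0→sun] = [T, T, T, T]
r3 m[φ1→sun] = [T, T, T, T]
r3 m[φ1→wind] = [T, T, T, T]
r3 m[φ2→wet] = [T, T, F, T]
r3 m[φ2→fog] = [T, T, T, T]
r3 m[φ3→sun] = [T, T, T, T]
r3 m[φ3→rain] = [T, T, T, T]
r3 m[φ4→cld] = [T, T, T, T]
r3 m[φ4→fog] = [T, F, T, T]
r3 m[φ5→rain] = [T, T, T, T]
r3 m[φ5→fog] = [T, T, T, T]
r3 m[φ6→wet] = [T, T, T, T]
r3 m[φ6→sun] = [T, T, T, T]
r3 m[wet→φ0] = [T, T, T, T]
r3 m[wet→φ2] = [F, T, T, T]
r3 m[wet→φ6] = [F, T, T, T]
r3 m[sun→φ0] = [T, T, T, T]
r3 m[sun→φ1] = [T, T, T, T]
r3 m[sun→φ3] = [T, T, T, T]
r3 m[sun→φ6] = [T, T, T, T]
r3 m[cld→φ4] = [T, T, T, T]
r3 m[wind→φ1] = [T, T, T, T]
r3 m[rain→φ3] = [T, T, T, T]
r3 m[rain→φ5] = [T, T, T, T]
r3 m[fog→φ2] = [T, F, T, T]
r3 m[fog→φ4] = [T, T, T, T]
r3 m[fog→φ5] = [T, F, T, T]
r4 m[φ0→wet] = [F, T, T, T]
r4 m[φ0→sun] = [T, T, T, T]
r4 m[φ1→sun] = [T, T, T, T]
r4 m[φ1→wind] = [T, T, T, T]
r4 m[φ2→wet] = [T, T, F, T]
r4 m[φ2→fog] = [T, T, T, T]
r4 m[φ3→sun] = [T, T, T, T]
r4 m[φ3→rain] = [T, T, T, T]
r4 m[φ4→cld] = [T, T, T, T]
r4 m[φ4→fog] = [T, F, T, T]
r4 m[φ5→rain] = [T, T, T, T]
r4 m[φ5→fog] = [T, T, T, T]
r4 m[φ6→wet] = [T, T, T, T]
r4 m[φ6→sun] = [T, T, T, T]
r4 m[wet→φ0] = [T, T, F, T]
r4 m[wet→φ2] = [F, T, T, T]
r4 m[wet→φ6] = [F, T, F, T]
r4 m[sun→φ0] = [T, T, T, T]
r4 m[sun→φ1] = [T, T, T, T]
r4 m[sun→φ3] = [T, T, T, T]
r4 m[sun→φ6] = [T, T, T, T]
r4 m[cld→φ4] = [T, T, T, T]
r4 m[wind→φ1] = [T, T, T, T]
r4 m[rain→φ3] = [T, T, T, T]
r4 m[rain→φ5] = [T, T, T, T]
r4 m[fog→φ2] = [T, F, T, T]
r4 m[fog→φ4] = [T, T, T, T]
r4 m[fog→φ5] = [T, F, T, T]

message @ round 4 = [F, T, T, T]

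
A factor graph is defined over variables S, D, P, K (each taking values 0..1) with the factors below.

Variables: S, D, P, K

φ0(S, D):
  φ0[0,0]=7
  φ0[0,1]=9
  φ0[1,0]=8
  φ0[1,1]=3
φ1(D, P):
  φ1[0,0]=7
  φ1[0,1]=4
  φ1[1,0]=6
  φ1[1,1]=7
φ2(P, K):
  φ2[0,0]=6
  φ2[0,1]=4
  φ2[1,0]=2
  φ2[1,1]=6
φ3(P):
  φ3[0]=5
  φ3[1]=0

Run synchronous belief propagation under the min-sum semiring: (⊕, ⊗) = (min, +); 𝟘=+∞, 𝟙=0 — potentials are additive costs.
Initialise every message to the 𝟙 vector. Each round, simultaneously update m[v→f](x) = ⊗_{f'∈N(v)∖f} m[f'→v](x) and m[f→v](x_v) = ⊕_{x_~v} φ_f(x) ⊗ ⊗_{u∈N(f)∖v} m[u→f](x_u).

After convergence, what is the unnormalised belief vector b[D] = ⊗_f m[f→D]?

b[D] = [13, 12]

init: all messages = 𝟙 over 2 values
r1 m[φ0→S] = [7, 3]
r1 m[φ0→D] = [7, 3]
r1 m[φ1→D] = [4, 6]
r1 m[φ1→P] = [6, 4]
r1 m[φ2→P] = [4, 2]
r1 m[φ2→K] = [2, 4]
r1 m[φ3→P] = [5, 0]
r1 m[S→φ0] = [0, 0]
r1 m[D→φ0] = [0, 0]
r1 m[D→φ1] = [0, 0]
r1 m[P→φ1] = [0, 0]
r1 m[P→φ2] = [0, 0]
r1 m[P→φ3] = [0, 0]
r1 m[K→φ2] = [0, 0]
r2 m[φ0→S] = [7, 3]
r2 m[φ0→D] = [7, 3]
r2 m[φ1→D] = [4, 6]
r2 m[φ1→P] = [6, 4]
r2 m[φ2→P] = [4, 2]
r2 m[φ2→K] = [2, 4]
r2 m[φ3→P] = [5, 0]
r2 m[S→φ0] = [0, 0]
r2 m[D→φ0] = [4, 6]
r2 m[D→φ1] = [7, 3]
r2 m[P→φ1] = [9, 2]
r2 m[P→φ2] = [11, 4]
r2 m[P→φ3] = [10, 6]
r2 m[K→φ2] = [0, 0]
r3 m[φ0→S] = [11, 9]
r3 m[φ0→D] = [7, 3]
r3 m[φ1→D] = [6, 9]
r3 m[φ1→P] = [9, 10]
r3 m[φ2→P] = [4, 2]
r3 m[φ2→K] = [6, 10]
r3 m[φ3→P] = [5, 0]
r3 m[S→φ0] = [0, 0]
r3 m[D→φ0] = [4, 6]
r3 m[D→φ1] = [7, 3]
r3 m[P→φ1] = [9, 2]
r3 m[P→φ2] = [11, 4]
r3 m[P→φ3] = [10, 6]
r3 m[K→φ2] = [0, 0]
r4 m[φ0→S] = [11, 9]
r4 m[φ0→D] = [7, 3]
r4 m[φ1→D] = [6, 9]
r4 m[φ1→P] = [9, 10]
r4 m[φ2→P] = [4, 2]
r4 m[φ2→K] = [6, 10]
r4 m[φ3→P] = [5, 0]
r4 m[S→φ0] = [0, 0]
r4 m[D→φ0] = [6, 9]
r4 m[D→φ1] = [7, 3]
r4 m[P→φ1] = [9, 2]
r4 m[P→φ2] = [14, 10]
r4 m[P→φ3] = [13, 12]
r4 m[K→φ2] = [0, 0]
r5 m[φ0→S] = [13, 12]
r5 m[φ0→D] = [7, 3]
r5 m[φ1→D] = [6, 9]
r5 m[φ1→P] = [9, 10]
r5 m[φ2→P] = [4, 2]
r5 m[φ2→K] = [12, 16]
r5 m[φ3→P] = [5, 0]
r5 m[S→φ0] = [0, 0]
r5 m[D→φ0] = [6, 9]
r5 m[D→φ1] = [7, 3]
r5 m[P→φ1] = [9, 2]
r5 m[P→φ2] = [14, 10]
r5 m[P→φ3] = [13, 12]
r5 m[K→φ2] = [0, 0]
r6 m[φ0→S] = [13, 12]
r6 m[φ0→D] = [7, 3]
r6 m[φ1→D] = [6, 9]
r6 m[φ1→P] = [9, 10]
r6 m[φ2→P] = [4, 2]
r6 m[φ2→K] = [12, 16]
r6 m[φ3→P] = [5, 0]
r6 m[S→φ0] = [0, 0]
r6 m[D→φ0] = [6, 9]
r6 m[D→φ1] = [7, 3]
r6 m[P→φ1] = [9, 2]
r6 m[P→φ2] = [14, 10]
r6 m[P→φ3] = [13, 12]
r6 m[K→φ2] = [0, 0]
fixed point reached at round 6
b[D] = ⊗ incoming = [13, 12]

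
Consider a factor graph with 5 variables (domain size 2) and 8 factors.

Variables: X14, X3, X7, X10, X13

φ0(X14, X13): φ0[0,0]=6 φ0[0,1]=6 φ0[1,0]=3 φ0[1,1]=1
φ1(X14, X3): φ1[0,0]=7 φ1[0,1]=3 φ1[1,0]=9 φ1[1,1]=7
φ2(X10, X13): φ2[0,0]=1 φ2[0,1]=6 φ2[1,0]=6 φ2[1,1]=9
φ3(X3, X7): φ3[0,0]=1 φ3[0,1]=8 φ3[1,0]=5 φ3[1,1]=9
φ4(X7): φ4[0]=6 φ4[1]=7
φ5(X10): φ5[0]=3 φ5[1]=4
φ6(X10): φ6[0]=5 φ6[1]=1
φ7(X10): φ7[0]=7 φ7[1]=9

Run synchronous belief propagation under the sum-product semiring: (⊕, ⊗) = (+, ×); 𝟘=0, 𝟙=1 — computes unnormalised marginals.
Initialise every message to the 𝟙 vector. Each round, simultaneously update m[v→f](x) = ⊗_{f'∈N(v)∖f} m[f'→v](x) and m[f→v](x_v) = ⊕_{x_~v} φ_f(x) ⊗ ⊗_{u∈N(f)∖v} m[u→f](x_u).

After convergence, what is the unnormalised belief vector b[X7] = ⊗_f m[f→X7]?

b[X7] = [1515888, 6256215]

init: all messages = 𝟙 over 2 values
r1 m[φ0→X14] = [12, 4]
r1 m[φ0→X13] = [9, 7]
r1 m[φ1→X14] = [10, 16]
r1 m[φ1→X3] = [16, 10]
r1 m[φ2→X10] = [7, 15]
r1 m[φ2→X13] = [7, 15]
r1 m[φ3→X3] = [9, 14]
r1 m[φ3→X7] = [6, 17]
r1 m[φ4→X7] = [6, 7]
r1 m[φ5→X10] = [3, 4]
r1 m[φ6→X10] = [5, 1]
r1 m[φ7→X10] = [7, 9]
r1 m[X14→φ0] = [1, 1]
r1 m[X14→φ1] = [1, 1]
r1 m[X3→φ1] = [1, 1]
r1 m[X3→φ3] = [1, 1]
r1 m[X7→φ3] = [1, 1]
r1 m[X7→φ4] = [1, 1]
r1 m[X10→φ2] = [1, 1]
r1 m[X10→φ5] = [1, 1]
r1 m[X10→φ6] = [1, 1]
r1 m[X10→φ7] = [1, 1]
r1 m[X13→φ0] = [1, 1]
r1 m[X13→φ2] = [1, 1]
r2 m[φ0→X14] = [12, 4]
r2 m[φ0→X13] = [9, 7]
r2 m[φ1→X14] = [10, 16]
r2 m[φ1→X3] = [16, 10]
r2 m[φ2→X10] = [7, 15]
r2 m[φ2→X13] = [7, 15]
r2 m[φ3→X3] = [9, 14]
r2 m[φ3→X7] = [6, 17]
r2 m[φ4→X7] = [6, 7]
r2 m[φ5→X10] = [3, 4]
r2 m[φ6→X10] = [5, 1]
r2 m[φ7→X10] = [7, 9]
r2 m[X14→φ0] = [10, 16]
r2 m[X14→φ1] = [12, 4]
r2 m[X3→φ1] = [9, 14]
r2 m[X3→φ3] = [16, 10]
r2 m[X7→φ3] = [6, 7]
r2 m[X7→φ4] = [6, 17]
r2 m[X10→φ2] = [105, 36]
r2 m[X10→φ5] = [245, 135]
r2 m[X10→φ6] = [147, 540]
r2 m[X10→φ7] = [105, 60]
r2 m[X13→φ0] = [7, 15]
r2 m[X13→φ2] = [9, 7]
r3 m[φ0→X14] = [132, 36]
r3 m[φ0→X13] = [108, 76]
r3 m[φ1→X14] = [105, 179]
r3 m[φ1→X3] = [120, 64]
r3 m[φ2→X10] = [51, 117]
r3 m[φ2→X13] = [321, 954]
r3 m[φ3→X3] = [62, 93]
r3 m[φ3→X7] = [66, 218]
r3 m[φ4→X7] = [6, 7]
r3 m[φ5→X10] = [3, 4]
r3 m[φ6→X10] = [5, 1]
r3 m[φ7→X10] = [7, 9]
r3 m[X14→φ0] = [10, 16]
r3 m[X14→φ1] = [12, 4]
r3 m[X3→φ1] = [9, 14]
r3 m[X3→φ3] = [16, 10]
r3 m[X7→φ3] = [6, 7]
r3 m[X7→φ4] = [6, 17]
r3 m[X10→φ2] = [105, 36]
r3 m[X10→φ5] = [245, 135]
r3 m[X10→φ6] = [147, 540]
r3 m[X10→φ7] = [105, 60]
r3 m[X13→φ0] = [7, 15]
r3 m[X13→φ2] = [9, 7]
r4 m[φ0→X14] = [132, 36]
r4 m[φ0→X13] = [108, 76]
r4 m[φ1→X14] = [105, 179]
r4 m[φ1→X3] = [120, 64]
r4 m[φ2→X10] = [51, 117]
r4 m[φ2→X13] = [321, 954]
r4 m[φ3→X3] = [62, 93]
r4 m[φ3→X7] = [66, 218]
r4 m[φ4→X7] = [6, 7]
r4 m[φ5→X10] = [3, 4]
r4 m[φ6→X10] = [5, 1]
r4 m[φ7→X10] = [7, 9]
r4 m[X14→φ0] = [105, 179]
r4 m[X14→φ1] = [132, 36]
r4 m[X3→φ1] = [62, 93]
r4 m[X3→φ3] = [120, 64]
r4 m[X7→φ3] = [6, 7]
r4 m[X7→φ4] = [66, 218]
r4 m[X10→φ2] = [105, 36]
r4 m[X10→φ5] = [1785, 1053]
r4 m[X10→φ6] = [1071, 4212]
r4 m[X10→φ7] = [765, 468]
r4 m[X13→φ0] = [321, 954]
r4 m[X13→φ2] = [108, 76]
r5 m[φ0→X14] = [7650, 1917]
r5 m[φ0→X13] = [1167, 809]
r5 m[φ1→X14] = [713, 1209]
r5 m[φ1→X3] = [1248, 648]
r5 m[φ2→X10] = [564, 1332]
r5 m[φ2→X13] = [321, 954]
r5 m[φ3→X3] = [62, 93]
r5 m[φ3→X7] = [440, 1536]
r5 m[φ4→X7] = [6, 7]
r5 m[φ5→X10] = [3, 4]
r5 m[φ6→X10] = [5, 1]
r5 m[φ7→X10] = [7, 9]
r5 m[X14→φ0] = [105, 179]
r5 m[X14→φ1] = [132, 36]
r5 m[X3→φ1] = [62, 93]
r5 m[X3→φ3] = [120, 64]
r5 m[X7→φ3] = [6, 7]
r5 m[X7→φ4] = [66, 218]
r5 m[X10→φ2] = [105, 36]
r5 m[X10→φ5] = [1785, 1053]
r5 m[X10→φ6] = [1071, 4212]
r5 m[X10→φ7] = [765, 468]
r5 m[X13→φ0] = [321, 954]
r5 m[X13→φ2] = [108, 76]
r6 m[φ0→X14] = [7650, 1917]
r6 m[φ0→X13] = [1167, 809]
r6 m[φ1→X14] = [713, 1209]
r6 m[φ1→X3] = [1248, 648]
r6 m[φ2→X10] = [564, 1332]
r6 m[φ2→X13] = [321, 954]
r6 m[φ3→X3] = [62, 93]
r6 m[φ3→X7] = [440, 1536]
r6 m[φ4→X7] = [6, 7]
r6 m[φ5→X10] = [3, 4]
r6 m[φ6→X10] = [5, 1]
r6 m[φ7→X10] = [7, 9]
r6 m[X14→φ0] = [713, 1209]
r6 m[X14→φ1] = [7650, 1917]
r6 m[X3→φ1] = [62, 93]
r6 m[X3→φ3] = [1248, 648]
r6 m[X7→φ3] = [6, 7]
r6 m[X7→φ4] = [440, 1536]
r6 m[X10→φ2] = [105, 36]
r6 m[X10→φ5] = [19740, 11988]
r6 m[X10→φ6] = [11844, 47952]
r6 m[X10→φ7] = [8460, 5328]
r6 m[X13→φ0] = [321, 954]
r6 m[X13→φ2] = [1167, 809]
r7 m[φ0→X14] = [7650, 1917]
r7 m[φ0→X13] = [7905, 5487]
r7 m[φ1→X14] = [713, 1209]
r7 m[φ1→X3] = [70803, 36369]
r7 m[φ2→X10] = [6021, 14283]
r7 m[φ2→X13] = [321, 954]
r7 m[φ3→X3] = [62, 93]
r7 m[φ3→X7] = [4488, 15816]
r7 m[φ4→X7] = [6, 7]
r7 m[φ5→X10] = [3, 4]
r7 m[φ6→X10] = [5, 1]
r7 m[φ7→X10] = [7, 9]
r7 m[X14→φ0] = [713, 1209]
r7 m[X14→φ1] = [7650, 1917]
r7 m[X3→φ1] = [62, 93]
r7 m[X3→φ3] = [1248, 648]
r7 m[X7→φ3] = [6, 7]
r7 m[X7→φ4] = [440, 1536]
r7 m[X10→φ2] = [105, 36]
r7 m[X10→φ5] = [19740, 11988]
r7 m[X10→φ6] = [11844, 47952]
r7 m[X10→φ7] = [8460, 5328]
r7 m[X13→φ0] = [321, 954]
r7 m[X13→φ2] = [1167, 809]
r8 m[φ0→X14] = [7650, 1917]
r8 m[φ0→X13] = [7905, 5487]
r8 m[φ1→X14] = [713, 1209]
r8 m[φ1→X3] = [70803, 36369]
r8 m[φ2→X10] = [6021, 14283]
r8 m[φ2→X13] = [321, 954]
r8 m[φ3→X3] = [62, 93]
r8 m[φ3→X7] = [4488, 15816]
r8 m[φ4→X7] = [6, 7]
r8 m[φ5→X10] = [3, 4]
r8 m[φ6→X10] = [5, 1]
r8 m[φ7→X10] = [7, 9]
r8 m[X14→φ0] = [713, 1209]
r8 m[X14→φ1] = [7650, 1917]
r8 m[X3→φ1] = [62, 93]
r8 m[X3→φ3] = [70803, 36369]
r8 m[X7→φ3] = [6, 7]
r8 m[X7→φ4] = [4488, 15816]
r8 m[X10→φ2] = [105, 36]
r8 m[X10→φ5] = [210735, 128547]
r8 m[X10→φ6] = [126441, 514188]
r8 m[X10→φ7] = [90315, 57132]
r8 m[X13→φ0] = [321, 954]
r8 m[X13→φ2] = [7905, 5487]
r9 m[φ0→X14] = [7650, 1917]
r9 m[φ0→X13] = [7905, 5487]
r9 m[φ1→X14] = [713, 1209]
r9 m[φ1→X3] = [70803, 36369]
r9 m[φ2→X10] = [40827, 96813]
r9 m[φ2→X13] = [321, 954]
r9 m[φ3→X3] = [62, 93]
r9 m[φ3→X7] = [252648, 893745]
r9 m[φ4→X7] = [6, 7]
r9 m[φ5→X10] = [3, 4]
r9 m[φ6→X10] = [5, 1]
r9 m[φ7→X10] = [7, 9]
r9 m[X14→φ0] = [713, 1209]
r9 m[X14→φ1] = [7650, 1917]
r9 m[X3→φ1] = [62, 93]
r9 m[X3→φ3] = [70803, 36369]
r9 m[X7→φ3] = [6, 7]
r9 m[X7→φ4] = [4488, 15816]
r9 m[X10→φ2] = [105, 36]
r9 m[X10→φ5] = [210735, 128547]
r9 m[X10→φ6] = [126441, 514188]
r9 m[X10→φ7] = [90315, 57132]
r9 m[X13→φ0] = [321, 954]
r9 m[X13→φ2] = [7905, 5487]
r10 m[φ0→X14] = [7650, 1917]
r10 m[φ0→X13] = [7905, 5487]
r10 m[φ1→X14] = [713, 1209]
r10 m[φ1→X3] = [70803, 36369]
r10 m[φ2→X10] = [40827, 96813]
r10 m[φ2→X13] = [321, 954]
r10 m[φ3→X3] = [62, 93]
r10 m[φ3→X7] = [252648, 893745]
r10 m[φ4→X7] = [6, 7]
r10 m[φ5→X10] = [3, 4]
r10 m[φ6→X10] = [5, 1]
r10 m[φ7→X10] = [7, 9]
r10 m[X14→φ0] = [713, 1209]
r10 m[X14→φ1] = [7650, 1917]
r10 m[X3→φ1] = [62, 93]
r10 m[X3→φ3] = [70803, 36369]
r10 m[X7→φ3] = [6, 7]
r10 m[X7→φ4] = [252648, 893745]
r10 m[X10→φ2] = [105, 36]
r10 m[X10→φ5] = [1428945, 871317]
r10 m[X10→φ6] = [857367, 3485268]
r10 m[X10→φ7] = [612405, 387252]
r10 m[X13→φ0] = [321, 954]
r10 m[X13→φ2] = [7905, 5487]
r11 m[φ0→X14] = [7650, 1917]
r11 m[φ0→X13] = [7905, 5487]
r11 m[φ1→X14] = [713, 1209]
r11 m[φ1→X3] = [70803, 36369]
r11 m[φ2→X10] = [40827, 96813]
r11 m[φ2→X13] = [321, 954]
r11 m[φ3→X3] = [62, 93]
r11 m[φ3→X7] = [252648, 893745]
r11 m[φ4→X7] = [6, 7]
r11 m[φ5→X10] = [3, 4]
r11 m[φ6→X10] = [5, 1]
r11 m[φ7→X10] = [7, 9]
r11 m[X14→φ0] = [713, 1209]
r11 m[X14→φ1] = [7650, 1917]
r11 m[X3→φ1] = [62, 93]
r11 m[X3→φ3] = [70803, 36369]
r11 m[X7→φ3] = [6, 7]
r11 m[X7→φ4] = [252648, 893745]
r11 m[X10→φ2] = [105, 36]
r11 m[X10→φ5] = [1428945, 871317]
r11 m[X10→φ6] = [857367, 3485268]
r11 m[X10→φ7] = [612405, 387252]
r11 m[X13→φ0] = [321, 954]
r11 m[X13→φ2] = [7905, 5487]
fixed point reached at round 11
b[X7] = ⊗ incoming = [1515888, 6256215]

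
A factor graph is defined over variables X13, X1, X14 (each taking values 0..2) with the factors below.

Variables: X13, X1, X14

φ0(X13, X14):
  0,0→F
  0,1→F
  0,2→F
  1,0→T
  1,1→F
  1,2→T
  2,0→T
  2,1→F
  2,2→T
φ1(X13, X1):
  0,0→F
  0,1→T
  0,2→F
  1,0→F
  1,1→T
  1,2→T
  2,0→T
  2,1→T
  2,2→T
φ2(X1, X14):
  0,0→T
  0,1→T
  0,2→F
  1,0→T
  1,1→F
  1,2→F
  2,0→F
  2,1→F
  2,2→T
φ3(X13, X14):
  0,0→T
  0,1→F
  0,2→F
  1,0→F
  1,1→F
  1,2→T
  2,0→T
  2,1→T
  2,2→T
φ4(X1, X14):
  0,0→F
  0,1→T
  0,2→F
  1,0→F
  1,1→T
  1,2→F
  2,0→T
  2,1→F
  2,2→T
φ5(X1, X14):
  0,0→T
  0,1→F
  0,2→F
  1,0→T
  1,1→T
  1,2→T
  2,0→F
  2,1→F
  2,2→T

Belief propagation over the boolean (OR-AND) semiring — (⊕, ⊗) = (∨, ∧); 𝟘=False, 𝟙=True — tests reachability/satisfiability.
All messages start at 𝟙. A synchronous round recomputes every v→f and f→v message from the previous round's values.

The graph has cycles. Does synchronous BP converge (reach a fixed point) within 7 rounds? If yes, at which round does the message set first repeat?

init: all messages = 𝟙 over 3 values
r1 m[φ0→X13] = [F, T, T]
r1 m[φ0→X14] = [T, F, T]
r1 m[φ1→X13] = [T, T, T]
r1 m[φ1→X1] = [T, T, T]
r1 m[φ2→X1] = [T, T, T]
r1 m[φ2→X14] = [T, T, T]
r1 m[φ3→X13] = [T, T, T]
r1 m[φ3→X14] = [T, T, T]
r1 m[φ4→X1] = [T, T, T]
r1 m[φ4→X14] = [T, T, T]
r1 m[φ5→X1] = [T, T, T]
r1 m[φ5→X14] = [T, T, T]
r1 m[X13→φ0] = [T, T, T]
r1 m[X13→φ1] = [T, T, T]
r1 m[X13→φ3] = [T, T, T]
r1 m[X1→φ1] = [T, T, T]
r1 m[X1→φ2] = [T, T, T]
r1 m[X1→φ4] = [T, T, T]
r1 m[X1→φ5] = [T, T, T]
r1 m[X14→φ0] = [T, T, T]
r1 m[X14→φ2] = [T, T, T]
r1 m[X14→φ3] = [T, T, T]
r1 m[X14→φ4] = [T, T, T]
r1 m[X14→φ5] = [T, T, T]
r2 m[φ0→X13] = [F, T, T]
r2 m[φ0→X14] = [T, F, T]
r2 m[φ1→X13] = [T, T, T]
r2 m[φ1→X1] = [T, T, T]
r2 m[φ2→X1] = [T, T, T]
r2 m[φ2→X14] = [T, T, T]
r2 m[φ3→X13] = [T, T, T]
r2 m[φ3→X14] = [T, T, T]
r2 m[φ4→X1] = [T, T, T]
r2 m[φ4→X14] = [T, T, T]
r2 m[φ5→X1] = [T, T, T]
r2 m[φ5→X14] = [T, T, T]
r2 m[X13→φ0] = [T, T, T]
r2 m[X13→φ1] = [F, T, T]
r2 m[X13→φ3] = [F, T, T]
r2 m[X1→φ1] = [T, T, T]
r2 m[X1→φ2] = [T, T, T]
r2 m[X1→φ4] = [T, T, T]
r2 m[X1→φ5] = [T, T, T]
r2 m[X14→φ0] = [T, T, T]
r2 m[X14→φ2] = [T, F, T]
r2 m[X14→φ3] = [T, F, T]
r2 m[X14→φ4] = [T, F, T]
r2 m[X14→φ5] = [T, F, T]
r3 m[φ0→X13] = [F, T, T]
r3 m[φ0→X14] = [T, F, T]
r3 m[φ1→X13] = [T, T, T]
r3 m[φ1→X1] = [T, T, T]
r3 m[φ2→X1] = [T, T, T]
r3 m[φ2→X14] = [T, T, T]
r3 m[φ3→X13] = [T, T, T]
r3 m[φ3→X14] = [T, T, T]
r3 m[φ4→X1] = [F, F, T]
r3 m[φ4→X14] = [T, T, T]
r3 m[φ5→X1] = [T, T, T]
r3 m[φ5→X14] = [T, T, T]
r3 m[X13→φ0] = [T, T, T]
r3 m[X13→φ1] = [F, T, T]
r3 m[X13→φ3] = [F, T, T]
r3 m[X1→φ1] = [T, T, T]
r3 m[X1→φ2] = [T, T, T]
r3 m[X1→φ4] = [T, T, T]
r3 m[X1→φ5] = [T, T, T]
r3 m[X14→φ0] = [T, T, T]
r3 m[X14→φ2] = [T, F, T]
r3 m[X14→φ3] = [T, F, T]
r3 m[X14→φ4] = [T, F, T]
r3 m[X14→φ5] = [T, F, T]
r4 m[φ0→X13] = [F, T, T]
r4 m[φ0→X14] = [T, F, T]
r4 m[φ1→X13] = [T, T, T]
r4 m[φ1→X1] = [T, T, T]
r4 m[φ2→X1] = [T, T, T]
r4 m[φ2→X14] = [T, T, T]
r4 m[φ3→X13] = [T, T, T]
r4 m[φ3→X14] = [T, T, T]
r4 m[φ4→X1] = [F, F, T]
r4 m[φ4→X14] = [T, T, T]
r4 m[φ5→X1] = [T, T, T]
r4 m[φ5→X14] = [T, T, T]
r4 m[X13→φ0] = [T, T, T]
r4 m[X13→φ1] = [F, T, T]
r4 m[X13→φ3] = [F, T, T]
r4 m[X1→φ1] = [F, F, T]
r4 m[X1→φ2] = [F, F, T]
r4 m[X1→φ4] = [T, T, T]
r4 m[X1→φ5] = [F, F, T]
r4 m[X14→φ0] = [T, T, T]
r4 m[X14→φ2] = [T, F, T]
r4 m[X14→φ3] = [T, F, T]
r4 m[X14→φ4] = [T, F, T]
r4 m[X14→φ5] = [T, F, T]
r5 m[φ0→X13] = [F, T, T]
r5 m[φ0→X14] = [T, F, T]
r5 m[φ1→X13] = [F, T, T]
r5 m[φ1→X1] = [T, T, T]
r5 m[φ2→X1] = [T, T, T]
r5 m[φ2→X14] = [F, F, T]
r5 m[φ3→X13] = [T, T, T]
r5 m[φ3→X14] = [T, T, T]
r5 m[φ4→X1] = [F, F, T]
r5 m[φ4→X14] = [T, T, T]
r5 m[φ5→X1] = [T, T, T]
r5 m[φ5→X14] = [F, F, T]
r5 m[X13→φ0] = [T, T, T]
r5 m[X13→φ1] = [F, T, T]
r5 m[X13→φ3] = [F, T, T]
r5 m[X1→φ1] = [F, F, T]
r5 m[X1→φ2] = [F, F, T]
r5 m[X1→φ4] = [T, T, T]
r5 m[X1→φ5] = [F, F, T]
r5 m[X14→φ0] = [T, T, T]
r5 m[X14→φ2] = [T, F, T]
r5 m[X14→φ3] = [T, F, T]
r5 m[X14→φ4] = [T, F, T]
r5 m[X14→φ5] = [T, F, T]
r6 m[φ0→X13] = [F, T, T]
r6 m[φ0→X14] = [T, F, T]
r6 m[φ1→X13] = [F, T, T]
r6 m[φ1→X1] = [T, T, T]
r6 m[φ2→X1] = [T, T, T]
r6 m[φ2→X14] = [F, F, T]
r6 m[φ3→X13] = [T, T, T]
r6 m[φ3→X14] = [T, T, T]
r6 m[φ4→X1] = [F, F, T]
r6 m[φ4→X14] = [T, T, T]
r6 m[φ5→X1] = [T, T, T]
r6 m[φ5→X14] = [F, F, T]
r6 m[X13→φ0] = [F, T, T]
r6 m[X13→φ1] = [F, T, T]
r6 m[X13→φ3] = [F, T, T]
r6 m[X1→φ1] = [F, F, T]
r6 m[X1→φ2] = [F, F, T]
r6 m[X1→φ4] = [T, T, T]
r6 m[X1→φ5] = [F, F, T]
r6 m[X14→φ0] = [F, F, T]
r6 m[X14→φ2] = [F, F, T]
r6 m[X14→φ3] = [F, F, T]
r6 m[X14→φ4] = [F, F, T]
r6 m[X14→φ5] = [F, F, T]
r7 m[φ0→X13] = [F, T, T]
r7 m[φ0→X14] = [T, F, T]
r7 m[φ1→X13] = [F, T, T]
r7 m[φ1→X1] = [T, T, T]
r7 m[φ2→X1] = [F, F, T]
r7 m[φ2→X14] = [F, F, T]
r7 m[φ3→X13] = [F, T, T]
r7 m[φ3→X14] = [T, T, T]
r7 m[φ4→X1] = [F, F, T]
r7 m[φ4→X14] = [T, T, T]
r7 m[φ5→X1] = [F, T, T]
r7 m[φ5→X14] = [F, F, T]
r7 m[X13→φ0] = [F, T, T]
r7 m[X13→φ1] = [F, T, T]
r7 m[X13→φ3] = [F, T, T]
r7 m[X1→φ1] = [F, F, T]
r7 m[X1→φ2] = [F, F, T]
r7 m[X1→φ4] = [T, T, T]
r7 m[X1→φ5] = [F, F, T]
r7 m[X14→φ0] = [F, F, T]
r7 m[X14→φ2] = [F, F, T]
r7 m[X14→φ3] = [F, F, T]
r7 m[X14→φ4] = [F, F, T]
r7 m[X14→φ5] = [F, F, T]
no fixed point within 7 rounds

NOT CONVERGED within 7 rounds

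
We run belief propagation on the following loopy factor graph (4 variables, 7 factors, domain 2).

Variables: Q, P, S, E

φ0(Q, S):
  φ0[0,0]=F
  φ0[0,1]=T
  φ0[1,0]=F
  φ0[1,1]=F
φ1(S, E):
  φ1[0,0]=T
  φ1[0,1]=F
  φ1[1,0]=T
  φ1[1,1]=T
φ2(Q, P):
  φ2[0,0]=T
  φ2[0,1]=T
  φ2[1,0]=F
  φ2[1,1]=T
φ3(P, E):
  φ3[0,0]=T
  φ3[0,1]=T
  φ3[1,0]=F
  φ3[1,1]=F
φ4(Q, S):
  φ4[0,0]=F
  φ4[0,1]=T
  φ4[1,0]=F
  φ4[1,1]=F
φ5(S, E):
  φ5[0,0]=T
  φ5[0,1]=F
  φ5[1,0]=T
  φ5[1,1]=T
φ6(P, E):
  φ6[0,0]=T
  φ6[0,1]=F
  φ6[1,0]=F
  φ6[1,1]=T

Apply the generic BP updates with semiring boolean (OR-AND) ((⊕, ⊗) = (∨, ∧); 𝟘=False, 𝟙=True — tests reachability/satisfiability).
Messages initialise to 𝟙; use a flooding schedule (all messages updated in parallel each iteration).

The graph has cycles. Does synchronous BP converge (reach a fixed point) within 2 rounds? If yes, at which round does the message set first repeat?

init: all messages = 𝟙 over 2 values
r1 m[φ0→Q] = [T, F]
r1 m[φ0→S] = [F, T]
r1 m[φ1→S] = [T, T]
r1 m[φ1→E] = [T, T]
r1 m[φ2→Q] = [T, T]
r1 m[φ2→P] = [T, T]
r1 m[φ3→P] = [T, F]
r1 m[φ3→E] = [T, T]
r1 m[φ4→Q] = [T, F]
r1 m[φ4→S] = [F, T]
r1 m[φ5→S] = [T, T]
r1 m[φ5→E] = [T, T]
r1 m[φ6→P] = [T, T]
r1 m[φ6→E] = [T, T]
r1 m[Q→φ0] = [T, T]
r1 m[Q→φ2] = [T, T]
r1 m[Q→φ4] = [T, T]
r1 m[P→φ2] = [T, T]
r1 m[P→φ3] = [T, T]
r1 m[P→φ6] = [T, T]
r1 m[S→φ0] = [T, T]
r1 m[S→φ1] = [T, T]
r1 m[S→φ4] = [T, T]
r1 m[S→φ5] = [T, T]
r1 m[E→φ1] = [T, T]
r1 m[E→φ3] = [T, T]
r1 m[E→φ5] = [T, T]
r1 m[E→φ6] = [T, T]
r2 m[φ0→Q] = [T, F]
r2 m[φ0→S] = [F, T]
r2 m[φ1→S] = [T, T]
r2 m[φ1→E] = [T, T]
r2 m[φ2→Q] = [T, T]
r2 m[φ2→P] = [T, T]
r2 m[φ3→P] = [T, F]
r2 m[φ3→E] = [T, T]
r2 m[φ4→Q] = [T, F]
r2 m[φ4→S] = [F, T]
r2 m[φ5→S] = [T, T]
r2 m[φ5→E] = [T, T]
r2 m[φ6→P] = [T, T]
r2 m[φ6→E] = [T, T]
r2 m[Q→φ0] = [T, F]
r2 m[Q→φ2] = [T, F]
r2 m[Q→φ4] = [T, F]
r2 m[P→φ2] = [T, F]
r2 m[P→φ3] = [T, T]
r2 m[P→φ6] = [T, F]
r2 m[S→φ0] = [F, T]
r2 m[S→φ1] = [F, T]
r2 m[S→φ4] = [F, T]
r2 m[S→φ5] = [F, T]
r2 m[E→φ1] = [T, T]
r2 m[E→φ3] = [T, T]
r2 m[E→φ5] = [T, T]
r2 m[E→φ6] = [T, T]
no fixed point within 2 rounds

NOT CONVERGED within 2 rounds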